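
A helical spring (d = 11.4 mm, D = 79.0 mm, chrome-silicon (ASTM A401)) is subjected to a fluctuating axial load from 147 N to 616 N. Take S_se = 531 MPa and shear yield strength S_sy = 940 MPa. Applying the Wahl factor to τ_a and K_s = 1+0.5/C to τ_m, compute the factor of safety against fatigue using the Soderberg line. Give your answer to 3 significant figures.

C = D/d = 79.0/11.4 = 6.9298; K_W = (4C−1)/(4C−4)+0.615/C = 1.2152; K_s = 1+0.5/C = 1.0722
F_a = (F_max−F_min)/2 = 234.5 N; F_m = (F_max+F_min)/2 = 381.5 N
τ_a = K_W·8F_aD/(πd³) = 1.2152 × 31.842 = 38.695 MPa
τ_m = K_s·8F_mD/(πd³) = 1.0722 × 51.802 = 55.54 MPa
Soderberg: 1/n_f = τ_a/S_se + τ_m/S_sy = 38.695/531 + 55.54/940 = 0.07287 + 0.05908 = 0.13196
n_f = 1/0.13196 = 7.578

7.58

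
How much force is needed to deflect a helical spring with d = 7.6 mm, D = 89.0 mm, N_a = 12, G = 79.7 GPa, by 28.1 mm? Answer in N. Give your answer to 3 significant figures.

k = Gd⁴/(8D³N_a) = (79.7×10³)(7.6⁴)/(8·89.0³·12) = 3.9289 N/mm
F = k·δ = 3.9289 × 28.1 = 110.4 N

110 N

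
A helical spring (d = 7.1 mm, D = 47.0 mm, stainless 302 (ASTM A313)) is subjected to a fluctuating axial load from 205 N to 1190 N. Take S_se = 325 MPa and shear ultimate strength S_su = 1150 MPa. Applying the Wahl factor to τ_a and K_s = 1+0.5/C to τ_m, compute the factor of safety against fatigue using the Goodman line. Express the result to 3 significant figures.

1.19

C = D/d = 47.0/7.1 = 6.6197; K_W = (4C−1)/(4C−4)+0.615/C = 1.2264; K_s = 1+0.5/C = 1.0755
F_a = (F_max−F_min)/2 = 492.5 N; F_m = (F_max+F_min)/2 = 697.5 N
τ_a = K_W·8F_aD/(πd³) = 1.2264 × 164.69 = 201.97 MPa
τ_m = K_s·8F_mD/(πd³) = 1.0755 × 233.24 = 250.86 MPa
Goodman: 1/n_f = τ_a/S_se + τ_m/S_su = 201.97/325 + 250.86/1150 = 0.62145 + 0.21814 = 0.83959
n_f = 1/0.83959 = 1.191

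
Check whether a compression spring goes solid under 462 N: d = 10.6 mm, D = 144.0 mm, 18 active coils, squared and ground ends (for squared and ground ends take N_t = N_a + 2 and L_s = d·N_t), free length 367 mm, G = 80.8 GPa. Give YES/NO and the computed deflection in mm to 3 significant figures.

k = Gd⁴/(8D³N_a) = (80.8×10³)(10.6⁴)/(8·144.0³·18) = 2.3724 N/mm
N_t = 20; L_s = 10.6·20 = 212 mm; δ_solid = L₀ − L_s = 367 − 212 = 155 mm
δ = F/k = 462/2.3724 = 194.74 mm
δ ≥ δ_solid → spring goes solid

YES, δ = 195 mm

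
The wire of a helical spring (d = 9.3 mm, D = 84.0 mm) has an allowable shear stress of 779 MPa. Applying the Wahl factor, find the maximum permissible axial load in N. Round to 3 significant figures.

2520 N

C = D/d = 84.0/9.3 = 9.0323
K_W = (4C−1)/(4C−4) + 0.615/C = 35.129/32.129 + 0.0681 = 1.1615
τ_max = K·8FD/(πd³) → F_max = τ_allow·πd³/(8DK)
F_max = 779·π·9.3³/(8·84.0·1.1615) = 1.9685e+06/780.5 = 2522.1 N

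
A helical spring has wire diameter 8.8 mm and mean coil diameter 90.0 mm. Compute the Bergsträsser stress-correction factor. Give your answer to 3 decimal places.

C = D/d = 90.0/8.8 = 10.2273
K_B = (4C+2)/(4C−3) = 42.909/37.909 = 1.1319

1.132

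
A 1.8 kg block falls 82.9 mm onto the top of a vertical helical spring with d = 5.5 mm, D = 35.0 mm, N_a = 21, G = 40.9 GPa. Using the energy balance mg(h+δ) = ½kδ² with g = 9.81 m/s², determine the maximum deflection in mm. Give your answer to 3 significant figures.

27.4 mm

k = Gd⁴/(8D³N_a) = (40.9×10³)(5.5⁴)/(8·35.0³·21) = 5.1959 N/mm
W = mg = 1.8 × 9.81 = 17.658 N
½kδ² − Wδ − Wh = 0 → δ = (W + √(W² + 2kWh))/k
δ = (17.658 + √(311.8 + 15212))/5.1959 = (17.658 + 124.59)/5.1959 = 27.378 mm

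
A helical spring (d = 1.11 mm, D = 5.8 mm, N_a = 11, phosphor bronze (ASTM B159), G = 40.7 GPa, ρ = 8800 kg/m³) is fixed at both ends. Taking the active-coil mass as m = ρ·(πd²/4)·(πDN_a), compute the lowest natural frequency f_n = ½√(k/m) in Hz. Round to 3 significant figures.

726 Hz

k = Gd⁴/(8D³N_a) = (40.7×10³)(1.11⁴)/(8·5.8³·11) = 3.5985 N/mm = 3598.5 N/m
Wire length L = πDN_a = π·5.8·11 = 200.43 mm
m = ρ·(πd²/4)·L = 8800 × 0.96769×10⁻⁶ m² × 0.20043 m = 0.0017068 kg
f_n = ½√(k/m) = 0.5·√(3598.5/0.0017068) = 0.5·√(2.1083e+06) = 726 Hz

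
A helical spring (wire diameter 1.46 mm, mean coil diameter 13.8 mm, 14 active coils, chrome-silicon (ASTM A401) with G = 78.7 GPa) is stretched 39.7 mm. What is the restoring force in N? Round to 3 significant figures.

k = Gd⁴/(8D³N_a) = (78.7×10³)(1.46⁴)/(8·13.8³·14) = 1.2149 N/mm
F = k·δ = 1.2149 × 39.7 = 48.23 N

48.2 N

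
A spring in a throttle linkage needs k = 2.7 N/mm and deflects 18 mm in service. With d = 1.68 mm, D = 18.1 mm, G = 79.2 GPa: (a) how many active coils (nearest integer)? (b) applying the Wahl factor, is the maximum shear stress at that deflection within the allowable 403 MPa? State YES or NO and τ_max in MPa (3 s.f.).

N_a = Gd⁴/(8D³k) = (79.2×10³)(1.68⁴)/(8·18.1³·2.7) = 4.926 → N_a = 5
Actual rate k = Gd⁴/(8D³·5) = 2.6599 N/mm
Working load F = kδ = 2.6599·18 = 47.878 N
C = 18.1/1.68 = 10.7738; K_W = (4C−1)/(4C−4)+0.615/C = 1.1338
τ_max = K_W·8FD/(πd³) = 1.1338·465.4 = 527.68 MPa
τ_max > 403 MPa → exceeds allowable

(a) 5 coils; (b) NO, τ_max = 528 MPa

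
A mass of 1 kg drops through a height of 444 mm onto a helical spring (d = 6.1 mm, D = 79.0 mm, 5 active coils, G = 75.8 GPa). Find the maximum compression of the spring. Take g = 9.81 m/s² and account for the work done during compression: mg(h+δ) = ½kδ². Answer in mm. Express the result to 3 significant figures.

42.3 mm

k = Gd⁴/(8D³N_a) = (75.8×10³)(6.1⁴)/(8·79.0³·5) = 5.3217 N/mm
W = mg = 1 × 9.81 = 9.81 N
½kδ² − Wδ − Wh = 0 → δ = (W + √(W² + 2kWh))/k
δ = (9.81 + √(96.236 + 46358.5))/5.3217 = (9.81 + 215.53)/5.3217 = 42.345 mm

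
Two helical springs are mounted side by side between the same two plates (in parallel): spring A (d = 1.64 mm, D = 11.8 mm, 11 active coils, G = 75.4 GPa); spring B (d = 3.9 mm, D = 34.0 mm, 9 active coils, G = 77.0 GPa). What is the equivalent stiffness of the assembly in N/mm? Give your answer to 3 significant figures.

k_A = Gd⁴/(8D³N_a) = (75.4×10³)(1.64⁴)/(8·11.8³·11) = 3.7724 N/mm
k_B = Gd⁴/(8D³N_a) = (77.0×10³)(3.9⁴)/(8·34.0³·9) = 6.2948 N/mm
Parallel: k_eq = 3.7724 + 6.2948 = 10.067 N/mm

10.1 N/mm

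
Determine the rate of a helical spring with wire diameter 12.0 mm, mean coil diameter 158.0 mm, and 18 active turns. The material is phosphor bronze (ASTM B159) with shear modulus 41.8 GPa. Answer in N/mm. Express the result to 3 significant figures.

k = Gd⁴/(8D³N_a) = (41.8×10³ × 12.0⁴) / (8 × 158.0³ × 18)
  = 8.66765e+08 / 5.67981e+08 = 1.526 N/mm

1.53 N/mm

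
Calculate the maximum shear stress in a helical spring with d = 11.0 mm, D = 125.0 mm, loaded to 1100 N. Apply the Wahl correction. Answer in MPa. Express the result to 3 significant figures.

Spring index C = D/d = 125.0/11.0 = 11.3636
K_W = (4C−1)/(4C−4) + 0.615/C = 44.455/41.455 + 0.0541 = 1.1265
τ₀ = 8FD/(πd³) = 8·1100·125.0/(π·11.0³) = 1.1e+06/4181.5 = 263.07 MPa
τ_max = K·τ₀ = 1.1265 × 263.07 = 296.34 MPa

296 MPa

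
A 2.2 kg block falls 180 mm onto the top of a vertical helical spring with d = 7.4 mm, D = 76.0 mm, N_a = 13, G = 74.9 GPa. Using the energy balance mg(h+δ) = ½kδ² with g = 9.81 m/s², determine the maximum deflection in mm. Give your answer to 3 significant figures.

44.4 mm

k = Gd⁴/(8D³N_a) = (74.9×10³)(7.4⁴)/(8·76.0³·13) = 4.9197 N/mm
W = mg = 2.2 × 9.81 = 21.582 N
½kδ² − Wδ − Wh = 0 → δ = (W + √(W² + 2kWh))/k
δ = (21.582 + √(465.78 + 38223.4))/4.9197 = (21.582 + 196.7)/4.9197 = 44.368 mm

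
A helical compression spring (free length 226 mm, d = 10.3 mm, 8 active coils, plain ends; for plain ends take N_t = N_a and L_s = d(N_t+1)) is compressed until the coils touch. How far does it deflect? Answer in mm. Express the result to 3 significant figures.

N_t = 8; L_s = 10.3·9 = 92.7 mm
δ_solid = L₀ − L_s = 226 − 92.7 = 133.3 mm

133 mm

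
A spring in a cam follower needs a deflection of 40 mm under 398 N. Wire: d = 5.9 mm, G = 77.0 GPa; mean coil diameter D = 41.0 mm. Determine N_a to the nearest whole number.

17

Required rate k = F/δ = 398/40 = 9.95 N/mm
N_a = Gd⁴/(8D³k) = (77.0×10³ × 5.9⁴)/(8 × 41.0³ × 9.95)
    = 9.33037e+07 / 5.48611e+06 = 17.01 → 17 coils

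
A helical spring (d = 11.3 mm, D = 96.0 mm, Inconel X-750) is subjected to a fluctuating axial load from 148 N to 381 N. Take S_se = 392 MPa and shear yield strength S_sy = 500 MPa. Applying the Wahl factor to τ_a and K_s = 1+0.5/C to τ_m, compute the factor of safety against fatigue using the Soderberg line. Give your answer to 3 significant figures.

6.50

C = D/d = 96.0/11.3 = 8.4956; K_W = (4C−1)/(4C−4)+0.615/C = 1.1724; K_s = 1+0.5/C = 1.0589
F_a = (F_max−F_min)/2 = 116.5 N; F_m = (F_max+F_min)/2 = 264.5 N
τ_a = K_W·8F_aD/(πd³) = 1.1724 × 19.738 = 23.142 MPa
τ_m = K_s·8F_mD/(πd³) = 1.0589 × 44.813 = 47.45 MPa
Soderberg: 1/n_f = τ_a/S_se + τ_m/S_sy = 23.142/392 + 47.45/500 = 0.05904 + 0.09490 = 0.15394
n_f = 1/0.15394 = 6.496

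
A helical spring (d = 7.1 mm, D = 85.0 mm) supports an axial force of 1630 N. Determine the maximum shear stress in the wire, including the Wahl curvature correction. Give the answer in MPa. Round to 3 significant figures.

1100 MPa

Spring index C = D/d = 85.0/7.1 = 11.9718
K_W = (4C−1)/(4C−4) + 0.615/C = 46.887/43.887 + 0.0514 = 1.1197
τ₀ = 8FD/(πd³) = 8·1630·85.0/(π·7.1³) = 1.1084e+06/1124.4 = 985.76 MPa
τ_max = K·τ₀ = 1.1197 × 985.76 = 1103.8 MPa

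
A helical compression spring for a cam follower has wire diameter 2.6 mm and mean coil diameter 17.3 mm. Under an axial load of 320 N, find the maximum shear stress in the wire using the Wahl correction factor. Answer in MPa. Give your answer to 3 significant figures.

983 MPa

Spring index C = D/d = 17.3/2.6 = 6.6538
K_W = (4C−1)/(4C−4) + 0.615/C = 25.615/22.615 + 0.0924 = 1.2251
τ₀ = 8FD/(πd³) = 8·320·17.3/(π·2.6³) = 44288/55.217 = 802.08 MPa
τ_max = K·τ₀ = 1.2251 × 802.08 = 982.61 MPa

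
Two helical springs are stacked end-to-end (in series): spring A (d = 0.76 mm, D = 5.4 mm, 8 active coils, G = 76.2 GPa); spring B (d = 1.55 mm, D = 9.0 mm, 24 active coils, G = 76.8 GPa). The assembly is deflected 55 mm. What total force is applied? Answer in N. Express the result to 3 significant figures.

k_A = Gd⁴/(8D³N_a) = (76.2×10³)(0.76⁴)/(8·5.4³·8) = 2.5226 N/mm
k_B = Gd⁴/(8D³N_a) = (76.8×10³)(1.55⁴)/(8·9.0³·24) = 3.1671 N/mm
Series: 1/k_eq = 1/2.5226 + 1/3.1671 = 0.71216; k_eq = 1.4042 N/mm
F = k_eq·δ = 1.4042·55 = 77.229 N

77.2 N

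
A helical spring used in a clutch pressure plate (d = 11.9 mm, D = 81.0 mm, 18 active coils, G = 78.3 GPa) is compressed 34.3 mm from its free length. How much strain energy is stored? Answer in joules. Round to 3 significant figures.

12.1 J

k = Gd⁴/(8D³N_a) = (78.3×10³)(11.9⁴)/(8·81.0³·18) = 20.518 N/mm
U = ½kδ² = 0.5 × 20.518 × 34.3² = 12070 N·mm = 12.07 J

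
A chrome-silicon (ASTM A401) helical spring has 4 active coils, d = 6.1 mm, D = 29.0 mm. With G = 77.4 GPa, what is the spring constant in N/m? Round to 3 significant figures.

k = Gd⁴/(8D³N_a) = (77.4×10³ × 6.1⁴) / (8 × 29.0³ × 4)
  = 1.07167e+08 / 780448 = 137.31 N/mm = 1.3731e+05 N/m

137000 N/m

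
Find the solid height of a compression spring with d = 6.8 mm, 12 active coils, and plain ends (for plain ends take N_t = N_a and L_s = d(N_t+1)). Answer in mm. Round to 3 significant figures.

88.4 mm

plain ends: N_t = N_a = 12
L_s = d·(N_t+1) = 6.8 × 13 = 88.4 mm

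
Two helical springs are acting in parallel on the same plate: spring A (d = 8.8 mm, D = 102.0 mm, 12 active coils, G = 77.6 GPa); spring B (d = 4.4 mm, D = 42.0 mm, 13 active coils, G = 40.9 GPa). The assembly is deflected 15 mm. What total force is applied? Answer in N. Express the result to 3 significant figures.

98.4 N

k_A = Gd⁴/(8D³N_a) = (77.6×10³)(8.8⁴)/(8·102.0³·12) = 4.5679 N/mm
k_B = Gd⁴/(8D³N_a) = (40.9×10³)(4.4⁴)/(8·42.0³·13) = 1.9895 N/mm
Parallel: k_eq = 4.5679 + 1.9895 = 6.5575 N/mm
F = k_eq·δ = 6.5575·15 = 98.362 N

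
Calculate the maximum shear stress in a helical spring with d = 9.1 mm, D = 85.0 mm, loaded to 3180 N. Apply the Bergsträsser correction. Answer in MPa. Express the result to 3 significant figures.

1050 MPa

Spring index C = D/d = 85.0/9.1 = 9.3407
K_B = (4C+2)/(4C−3) = 39.363/34.363 = 1.1455
τ₀ = 8FD/(πd³) = 8·3180·85.0/(π·9.1³) = 2.1624e+06/2367.4 = 913.4 MPa
τ_max = K·τ₀ = 1.1455 × 913.4 = 1046.3 MPa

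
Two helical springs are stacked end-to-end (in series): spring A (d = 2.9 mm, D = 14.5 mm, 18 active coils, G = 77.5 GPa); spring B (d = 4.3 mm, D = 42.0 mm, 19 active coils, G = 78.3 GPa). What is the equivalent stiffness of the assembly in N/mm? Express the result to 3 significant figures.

2.00 N/mm

k_A = Gd⁴/(8D³N_a) = (77.5×10³)(2.9⁴)/(8·14.5³·18) = 12.486 N/mm
k_B = Gd⁴/(8D³N_a) = (78.3×10³)(4.3⁴)/(8·42.0³·19) = 2.3771 N/mm
Series: 1/k_eq = 1/12.486 + 1/2.3771 = 0.50077; k_eq = 1.9969 N/mm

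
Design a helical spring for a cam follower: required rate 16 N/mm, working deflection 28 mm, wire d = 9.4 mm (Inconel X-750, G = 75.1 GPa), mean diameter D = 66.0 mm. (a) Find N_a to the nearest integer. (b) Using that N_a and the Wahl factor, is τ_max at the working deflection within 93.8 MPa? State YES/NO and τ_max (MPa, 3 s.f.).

N_a = Gd⁴/(8D³k) = (75.1×10³)(9.4⁴)/(8·66.0³·16) = 15.93 → N_a = 16
Actual rate k = Gd⁴/(8D³·16) = 15.933 N/mm
Working load F = kδ = 15.933·28 = 446.14 N
C = 66.0/9.4 = 7.0213; K_W = (4C−1)/(4C−4)+0.615/C = 1.2121
τ_max = K_W·8FD/(πd³) = 1.2121·90.275 = 109.43 MPa
τ_max > 93.8 MPa → exceeds allowable

(a) 16 coils; (b) NO, τ_max = 109 MPa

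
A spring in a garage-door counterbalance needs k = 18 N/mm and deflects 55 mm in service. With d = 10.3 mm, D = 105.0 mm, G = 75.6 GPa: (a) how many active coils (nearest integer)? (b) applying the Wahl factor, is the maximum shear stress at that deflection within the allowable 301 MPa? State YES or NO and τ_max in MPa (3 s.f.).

(a) 5 coils; (b) YES, τ_max = 282 MPa

N_a = Gd⁴/(8D³k) = (75.6×10³)(10.3⁴)/(8·105.0³·18) = 5.104 → N_a = 5
Actual rate k = Gd⁴/(8D³·5) = 18.376 N/mm
Working load F = kδ = 18.376·55 = 1010.7 N
C = 105.0/10.3 = 10.1942; K_W = (4C−1)/(4C−4)+0.615/C = 1.1419
τ_max = K_W·8FD/(πd³) = 1.1419·247.3 = 282.39 MPa
τ_max ≤ 301 MPa → acceptable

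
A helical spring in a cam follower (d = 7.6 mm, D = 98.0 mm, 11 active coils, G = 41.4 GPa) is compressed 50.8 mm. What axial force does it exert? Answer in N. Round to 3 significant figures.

k = Gd⁴/(8D³N_a) = (41.4×10³)(7.6⁴)/(8·98.0³·11) = 1.6676 N/mm
F = k·δ = 1.6676 × 50.8 = 84.714 N

84.7 N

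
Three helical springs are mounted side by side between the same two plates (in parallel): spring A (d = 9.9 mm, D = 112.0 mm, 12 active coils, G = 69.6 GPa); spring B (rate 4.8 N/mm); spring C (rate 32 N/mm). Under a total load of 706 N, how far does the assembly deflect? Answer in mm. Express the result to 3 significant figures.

k_A = Gd⁴/(8D³N_a) = (69.6×10³)(9.9⁴)/(8·112.0³·12) = 4.9571 N/mm
Parallel: k_eq = 4.9571 + 4.8 + 32 = 41.757 N/mm
δ = F/k_eq = 706/41.757 = 16.907 mm

16.9 mm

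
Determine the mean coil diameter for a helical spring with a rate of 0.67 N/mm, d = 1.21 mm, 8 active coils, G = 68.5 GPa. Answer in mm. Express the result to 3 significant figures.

D = (Gd⁴/(8N_a·k))^(1/3) = (68.5×10³·1.21⁴/(8·8·0.67))^(1/3)
  = (3424.34)^(1/3) = 15.0727 mm

15.1 mm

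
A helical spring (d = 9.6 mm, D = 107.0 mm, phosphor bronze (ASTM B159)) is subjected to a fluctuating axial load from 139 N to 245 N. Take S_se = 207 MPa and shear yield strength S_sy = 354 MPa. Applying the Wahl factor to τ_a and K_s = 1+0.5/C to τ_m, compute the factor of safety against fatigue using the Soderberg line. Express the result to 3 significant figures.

3.79

C = D/d = 107.0/9.6 = 11.1458; K_W = (4C−1)/(4C−4)+0.615/C = 1.1291; K_s = 1+0.5/C = 1.0449
F_a = (F_max−F_min)/2 = 53 N; F_m = (F_max+F_min)/2 = 192 N
τ_a = K_W·8F_aD/(πd³) = 1.1291 × 16.322 = 18.43 MPa
τ_m = K_s·8F_mD/(πd³) = 1.0449 × 59.13 = 61.783 MPa
Soderberg: 1/n_f = τ_a/S_se + τ_m/S_sy = 18.43/207 + 61.783/354 = 0.08903 + 0.17453 = 0.26356
n_f = 1/0.26356 = 3.794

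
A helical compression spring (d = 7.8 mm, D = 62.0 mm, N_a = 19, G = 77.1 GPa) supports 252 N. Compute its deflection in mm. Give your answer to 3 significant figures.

k = Gd⁴/(8D³N_a) = (77.1×10³)(7.8⁴)/(8·62.0³·19) = 7.878 N/mm
δ = F/k = 252 / 7.878 = 31.988 mm

32.0 mm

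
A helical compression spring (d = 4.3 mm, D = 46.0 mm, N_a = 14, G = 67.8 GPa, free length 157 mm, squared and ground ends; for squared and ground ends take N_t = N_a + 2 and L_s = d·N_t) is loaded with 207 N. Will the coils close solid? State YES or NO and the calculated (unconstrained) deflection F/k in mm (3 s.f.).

k = Gd⁴/(8D³N_a) = (67.8×10³)(4.3⁴)/(8·46.0³·14) = 2.1262 N/mm
N_t = 16; L_s = 4.3·16 = 68.8 mm; δ_solid = L₀ − L_s = 157 − 68.8 = 88.2 mm
δ = F/k = 207/2.1262 = 97.355 mm
δ ≥ δ_solid → spring goes solid

YES, δ = 97.4 mm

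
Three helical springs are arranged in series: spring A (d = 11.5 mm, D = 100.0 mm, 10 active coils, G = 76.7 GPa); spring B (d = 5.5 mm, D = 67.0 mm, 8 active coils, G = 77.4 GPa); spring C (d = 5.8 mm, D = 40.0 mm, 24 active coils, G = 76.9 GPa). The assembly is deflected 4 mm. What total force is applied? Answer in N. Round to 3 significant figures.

k_A = Gd⁴/(8D³N_a) = (76.7×10³)(11.5⁴)/(8·100.0³·10) = 16.769 N/mm
k_B = Gd⁴/(8D³N_a) = (77.4×10³)(5.5⁴)/(8·67.0³·8) = 3.6795 N/mm
k_C = Gd⁴/(8D³N_a) = (76.9×10³)(5.8⁴)/(8·40.0³·24) = 7.082 N/mm
Series: 1/k_eq = 1/16.769 + 1/3.6795 + 1/7.082 = 0.47261; k_eq = 2.1159 N/mm
F = k_eq·δ = 2.1159·4 = 8.4635 N

8.46 N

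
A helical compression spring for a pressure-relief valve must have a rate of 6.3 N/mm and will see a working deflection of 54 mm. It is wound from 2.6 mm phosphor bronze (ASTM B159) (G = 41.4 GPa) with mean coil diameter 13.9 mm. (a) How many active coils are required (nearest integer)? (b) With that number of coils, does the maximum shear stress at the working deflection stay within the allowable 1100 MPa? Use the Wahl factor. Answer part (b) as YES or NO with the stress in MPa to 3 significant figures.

N_a = Gd⁴/(8D³k) = (41.4×10³)(2.6⁴)/(8·13.9³·6.3) = 13.98 → N_a = 14
Actual rate k = Gd⁴/(8D³·14) = 6.2897 N/mm
Working load F = kδ = 6.2897·54 = 339.64 N
C = 13.9/2.6 = 5.3462; K_W = (4C−1)/(4C−4)+0.615/C = 1.2876
τ_max = K_W·8FD/(πd³) = 1.2876·684.01 = 880.73 MPa
τ_max ≤ 1100 MPa → acceptable

(a) 14 coils; (b) YES, τ_max = 881 MPa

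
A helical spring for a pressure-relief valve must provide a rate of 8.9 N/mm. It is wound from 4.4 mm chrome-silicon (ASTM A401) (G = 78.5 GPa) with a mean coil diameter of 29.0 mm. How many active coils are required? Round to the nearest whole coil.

17

N_a = Gd⁴/(8D³k) = (78.5×10³ × 4.4⁴)/(8 × 29.0³ × 8.9)
    = 2.94226e+07 / 1.7365e+06 = 16.94 → 17 coils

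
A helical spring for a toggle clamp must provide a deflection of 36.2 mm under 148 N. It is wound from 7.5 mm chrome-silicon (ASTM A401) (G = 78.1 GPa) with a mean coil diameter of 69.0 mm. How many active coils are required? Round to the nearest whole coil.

23

Required rate k = F/δ = 148/36.2 = 4.0884 N/mm
N_a = Gd⁴/(8D³k) = (78.1×10³ × 7.5⁴)/(8 × 69.0³ × 4.0884)
    = 2.47113e+08 / 1.07446e+07 = 23 → 23 coils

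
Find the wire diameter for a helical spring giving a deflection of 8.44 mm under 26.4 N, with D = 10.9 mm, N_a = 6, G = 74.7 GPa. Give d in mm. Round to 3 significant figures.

Required rate k = F/δ = 26.4/8.44 = 3.128 N/mm
d = (8D³N_a·k / G)^(1/4) = (8·10.9³·6·3.128 / (74.7×10³))^0.25
  = (2.6029)^0.25 = 1.2702 mm

1.27 mm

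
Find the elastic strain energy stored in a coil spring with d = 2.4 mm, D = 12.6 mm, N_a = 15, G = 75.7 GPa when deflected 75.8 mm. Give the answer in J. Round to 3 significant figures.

k = Gd⁴/(8D³N_a) = (75.7×10³)(2.4⁴)/(8·12.6³·15) = 10.463 N/mm
U = ½kδ² = 0.5 × 10.463 × 75.8² = 30058 N·mm = 30.058 J

30.1 J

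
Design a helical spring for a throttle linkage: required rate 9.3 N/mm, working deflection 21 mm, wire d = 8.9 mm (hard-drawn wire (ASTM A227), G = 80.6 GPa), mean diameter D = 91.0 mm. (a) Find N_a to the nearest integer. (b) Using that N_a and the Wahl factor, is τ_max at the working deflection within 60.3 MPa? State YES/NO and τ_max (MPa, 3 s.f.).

N_a = Gd⁴/(8D³k) = (80.6×10³)(8.9⁴)/(8·91.0³·9.3) = 9.02 → N_a = 9
Actual rate k = Gd⁴/(8D³·9) = 9.3205 N/mm
Working load F = kδ = 9.3205·21 = 195.73 N
C = 91.0/8.9 = 10.2247; K_W = (4C−1)/(4C−4)+0.615/C = 1.1415
τ_max = K_W·8FD/(πd³) = 1.1415·64.338 = 73.439 MPa
τ_max > 60.3 MPa → exceeds allowable

(a) 9 coils; (b) NO, τ_max = 73.4 MPa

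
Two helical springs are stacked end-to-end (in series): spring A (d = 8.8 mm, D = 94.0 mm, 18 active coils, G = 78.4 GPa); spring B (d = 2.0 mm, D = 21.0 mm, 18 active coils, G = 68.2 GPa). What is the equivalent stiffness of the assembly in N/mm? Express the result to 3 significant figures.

k_A = Gd⁴/(8D³N_a) = (78.4×10³)(8.8⁴)/(8·94.0³·18) = 3.931 N/mm
k_B = Gd⁴/(8D³N_a) = (68.2×10³)(2.0⁴)/(8·21.0³·18) = 0.81825 N/mm
Series: 1/k_eq = 1/3.931 + 1/0.81825 = 1.4765; k_eq = 0.67727 N/mm

0.677 N/mm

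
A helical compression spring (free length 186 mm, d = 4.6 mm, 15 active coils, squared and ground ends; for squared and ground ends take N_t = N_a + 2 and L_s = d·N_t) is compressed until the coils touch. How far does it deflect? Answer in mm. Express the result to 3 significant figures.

108 mm

N_t = 17; L_s = 4.6·17 = 78.2 mm
δ_solid = L₀ − L_s = 186 − 78.2 = 107.8 mm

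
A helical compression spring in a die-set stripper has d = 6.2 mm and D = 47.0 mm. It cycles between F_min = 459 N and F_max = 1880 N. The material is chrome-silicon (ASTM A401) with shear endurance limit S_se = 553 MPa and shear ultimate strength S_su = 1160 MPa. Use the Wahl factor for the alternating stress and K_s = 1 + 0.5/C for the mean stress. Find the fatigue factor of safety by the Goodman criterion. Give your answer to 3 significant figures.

C = D/d = 47.0/6.2 = 7.5806; K_W = (4C−1)/(4C−4)+0.615/C = 1.1951; K_s = 1+0.5/C = 1.0660
F_a = (F_max−F_min)/2 = 710.5 N; F_m = (F_max+F_min)/2 = 1169.5 N
τ_a = K_W·8F_aD/(πd³) = 1.1951 × 356.8 = 426.41 MPa
τ_m = K_s·8F_mD/(πd³) = 1.0660 × 587.3 = 626.04 MPa
Goodman: 1/n_f = τ_a/S_se + τ_m/S_su = 426.41/553 + 626.04/1160 = 0.77109 + 0.53969 = 1.3108
n_f = 1/1.3108 = 0.7629

0.763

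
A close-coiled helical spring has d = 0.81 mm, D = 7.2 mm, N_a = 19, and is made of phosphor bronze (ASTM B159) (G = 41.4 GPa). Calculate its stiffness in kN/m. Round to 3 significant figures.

k = Gd⁴/(8D³N_a) = (41.4×10³ × 0.81⁴) / (8 × 7.2³ × 19)
  = 17821.3 / 56733.7 = 0.31412 N/mm

0.314 kN/m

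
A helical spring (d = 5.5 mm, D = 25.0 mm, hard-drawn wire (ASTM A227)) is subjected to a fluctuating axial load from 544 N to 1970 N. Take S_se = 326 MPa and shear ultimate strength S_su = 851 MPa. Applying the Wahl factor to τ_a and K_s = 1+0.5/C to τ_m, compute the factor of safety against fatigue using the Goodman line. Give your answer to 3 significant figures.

0.570

C = D/d = 25.0/5.5 = 4.5455; K_W = (4C−1)/(4C−4)+0.615/C = 1.3468; K_s = 1+0.5/C = 1.1100
F_a = (F_max−F_min)/2 = 713 N; F_m = (F_max+F_min)/2 = 1257 N
τ_a = K_W·8F_aD/(πd³) = 1.3468 × 272.82 = 367.45 MPa
τ_m = K_s·8F_mD/(πd³) = 1.1100 × 480.98 = 533.89 MPa
Goodman: 1/n_f = τ_a/S_se + τ_m/S_su = 367.45/326 + 533.89/851 = 1.12714 + 0.62737 = 1.7545
n_f = 1/1.7545 = 0.57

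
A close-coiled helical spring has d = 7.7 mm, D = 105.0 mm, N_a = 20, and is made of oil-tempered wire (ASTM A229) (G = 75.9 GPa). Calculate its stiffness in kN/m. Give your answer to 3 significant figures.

1.44 kN/m

k = Gd⁴/(8D³N_a) = (75.9×10³ × 7.7⁴) / (8 × 105.0³ × 20)
  = 2.66812e+08 / 1.8522e+08 = 1.4405 N/mm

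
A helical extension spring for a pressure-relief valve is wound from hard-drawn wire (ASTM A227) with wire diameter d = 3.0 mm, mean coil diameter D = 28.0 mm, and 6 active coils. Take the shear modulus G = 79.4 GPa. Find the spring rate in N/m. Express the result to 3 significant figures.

k = Gd⁴/(8D³N_a) = (79.4×10³ × 3.0⁴) / (8 × 28.0³ × 6)
  = 6.4314e+06 / 1.0537e+06 = 6.1037 N/mm = 6103.7 N/m

6100 N/m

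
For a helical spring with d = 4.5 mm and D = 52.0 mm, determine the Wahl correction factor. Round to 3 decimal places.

C = D/d = 52.0/4.5 = 11.5556
K_W = (4C−1)/(4C−4) + 0.615/C = 45.222/42.222 + 0.0532 = 1.1243

1.124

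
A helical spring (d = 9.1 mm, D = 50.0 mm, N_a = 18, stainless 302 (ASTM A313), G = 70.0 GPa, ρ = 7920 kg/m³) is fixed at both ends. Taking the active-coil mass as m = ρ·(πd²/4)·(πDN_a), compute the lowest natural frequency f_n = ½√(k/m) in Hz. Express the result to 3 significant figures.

67.7 Hz

k = Gd⁴/(8D³N_a) = (70.0×10³)(9.1⁴)/(8·50.0³·18) = 26.668 N/mm = 26668 N/m
Wire length L = πDN_a = π·50.0·18 = 2827.4 mm
m = ρ·(πd²/4)·L = 7920 × 65.039×10⁻⁶ m² × 2.8274 m = 1.4564 kg
f_n = ½√(k/m) = 0.5·√(26668/1.4564) = 0.5·√(18311) = 67.658 Hz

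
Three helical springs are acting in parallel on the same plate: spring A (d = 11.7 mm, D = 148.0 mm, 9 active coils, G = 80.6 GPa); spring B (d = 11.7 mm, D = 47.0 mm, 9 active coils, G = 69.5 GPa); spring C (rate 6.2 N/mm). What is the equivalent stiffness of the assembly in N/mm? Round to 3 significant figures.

k_A = Gd⁴/(8D³N_a) = (80.6×10³)(11.7⁴)/(8·148.0³·9) = 6.4708 N/mm
k_B = Gd⁴/(8D³N_a) = (69.5×10³)(11.7⁴)/(8·47.0³·9) = 174.22 N/mm
Parallel: k_eq = 6.4708 + 174.22 + 6.2 = 186.89 N/mm

187 N/mm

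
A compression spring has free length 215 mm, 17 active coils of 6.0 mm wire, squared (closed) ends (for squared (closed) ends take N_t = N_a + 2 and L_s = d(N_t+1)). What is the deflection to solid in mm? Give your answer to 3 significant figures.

95.0 mm

N_t = 19; L_s = 6.0·20 = 120 mm
δ_solid = L₀ − L_s = 215 − 120 = 95 mm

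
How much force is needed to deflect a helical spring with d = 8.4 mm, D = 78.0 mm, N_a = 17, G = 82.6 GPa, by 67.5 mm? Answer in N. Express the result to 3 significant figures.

430 N

k = Gd⁴/(8D³N_a) = (82.6×10³)(8.4⁴)/(8·78.0³·17) = 6.372 N/mm
F = k·δ = 6.372 × 67.5 = 430.11 N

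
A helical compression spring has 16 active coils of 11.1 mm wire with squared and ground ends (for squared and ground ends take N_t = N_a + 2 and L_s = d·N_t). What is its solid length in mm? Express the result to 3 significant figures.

200 mm

squared and ground ends: N_t = N_a + 2 = 16 + 2 = 18
L_s = d·N_t = 11.1 × 18 = 199.8 mm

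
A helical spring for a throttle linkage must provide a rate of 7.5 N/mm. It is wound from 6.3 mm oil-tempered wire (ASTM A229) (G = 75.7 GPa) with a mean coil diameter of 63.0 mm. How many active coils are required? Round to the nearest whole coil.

N_a = Gd⁴/(8D³k) = (75.7×10³ × 6.3⁴)/(8 × 63.0³ × 7.5)
    = 1.1925e+08 / 1.50028e+07 = 7.948 → 8 coils

8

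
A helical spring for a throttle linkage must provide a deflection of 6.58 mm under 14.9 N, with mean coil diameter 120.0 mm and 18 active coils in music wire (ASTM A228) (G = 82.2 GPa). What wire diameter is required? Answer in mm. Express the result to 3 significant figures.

Required rate k = F/δ = 14.9/6.58 = 2.2644 N/mm
d = (8D³N_a·k / G)^(1/4) = (8·120.0³·18·2.2644 / (82.2×10³))^0.25
  = (6854.8)^0.25 = 9.0991 mm

9.10 mm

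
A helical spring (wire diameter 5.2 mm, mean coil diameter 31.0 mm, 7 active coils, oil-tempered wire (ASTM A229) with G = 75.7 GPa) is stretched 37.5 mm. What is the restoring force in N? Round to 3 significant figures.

1240 N

k = Gd⁴/(8D³N_a) = (75.7×10³)(5.2⁴)/(8·31.0³·7) = 33.177 N/mm
F = k·δ = 33.177 × 37.5 = 1244.1 N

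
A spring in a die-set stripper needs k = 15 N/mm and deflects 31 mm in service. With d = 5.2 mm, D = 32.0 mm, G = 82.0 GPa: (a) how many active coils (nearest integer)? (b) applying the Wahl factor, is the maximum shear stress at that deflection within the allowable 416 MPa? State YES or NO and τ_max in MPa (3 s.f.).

(a) 15 coils; (b) YES, τ_max = 341 MPa

N_a = Gd⁴/(8D³k) = (82.0×10³)(5.2⁴)/(8·32.0³·15) = 15.25 → N_a = 15
Actual rate k = Gd⁴/(8D³·15) = 15.247 N/mm
Working load F = kδ = 15.247·31 = 472.67 N
C = 32.0/5.2 = 6.1538; K_W = (4C−1)/(4C−4)+0.615/C = 1.2455
τ_max = K_W·8FD/(πd³) = 1.2455·273.93 = 341.17 MPa
τ_max ≤ 416 MPa → acceptable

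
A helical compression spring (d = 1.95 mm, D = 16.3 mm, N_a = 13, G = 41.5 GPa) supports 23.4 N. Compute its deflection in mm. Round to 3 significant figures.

17.6 mm

k = Gd⁴/(8D³N_a) = (41.5×10³)(1.95⁴)/(8·16.3³·13) = 1.3323 N/mm
δ = F/k = 23.4 / 1.3323 = 17.564 mm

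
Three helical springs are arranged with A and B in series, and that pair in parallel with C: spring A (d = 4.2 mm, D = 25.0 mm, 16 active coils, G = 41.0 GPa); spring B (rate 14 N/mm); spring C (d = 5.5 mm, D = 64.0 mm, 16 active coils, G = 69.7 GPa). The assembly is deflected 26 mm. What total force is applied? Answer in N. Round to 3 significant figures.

k_A = Gd⁴/(8D³N_a) = (41.0×10³)(4.2⁴)/(8·25.0³·16) = 6.379 N/mm
k_C = Gd⁴/(8D³N_a) = (69.7×10³)(5.5⁴)/(8·64.0³·16) = 1.9008 N/mm
Springs A,B series: k_AB = 1/(1/6.379+1/14) = 4.3822 N/mm; parallel with C: k_eq = 4.3822+1.9008 = 6.283 N/mm
F = k_eq·δ = 6.283·26 = 163.36 N

163 N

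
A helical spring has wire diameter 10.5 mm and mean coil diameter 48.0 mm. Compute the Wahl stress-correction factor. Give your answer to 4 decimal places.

1.3445

C = D/d = 48.0/10.5 = 4.5714
K_W = (4C−1)/(4C−4) + 0.615/C = 17.286/14.286 + 0.1345 = 1.3445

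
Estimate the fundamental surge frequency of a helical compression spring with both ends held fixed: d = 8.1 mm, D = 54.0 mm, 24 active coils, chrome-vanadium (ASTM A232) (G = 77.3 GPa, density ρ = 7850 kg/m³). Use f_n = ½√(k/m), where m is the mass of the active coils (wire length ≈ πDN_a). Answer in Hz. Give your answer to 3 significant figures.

k = Gd⁴/(8D³N_a) = (77.3×10³)(8.1⁴)/(8·54.0³·24) = 11.006 N/mm = 11006 N/m
Wire length L = πDN_a = π·54.0·24 = 4071.5 mm
m = ρ·(πd²/4)·L = 7850 × 51.53×10⁻⁶ m² × 4.0715 m = 1.647 kg
f_n = ½√(k/m) = 0.5·√(11006/1.647) = 0.5·√(6682.7) = 40.874 Hz

40.9 Hz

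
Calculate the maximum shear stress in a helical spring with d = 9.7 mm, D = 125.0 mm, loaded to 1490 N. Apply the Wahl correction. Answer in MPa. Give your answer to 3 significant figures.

577 MPa

Spring index C = D/d = 125.0/9.7 = 12.8866
K_W = (4C−1)/(4C−4) + 0.615/C = 50.546/47.546 + 0.0477 = 1.1108
τ₀ = 8FD/(πd³) = 8·1490·125.0/(π·9.7³) = 1.49e+06/2867.2 = 519.66 MPa
τ_max = K·τ₀ = 1.1108 × 519.66 = 577.25 MPa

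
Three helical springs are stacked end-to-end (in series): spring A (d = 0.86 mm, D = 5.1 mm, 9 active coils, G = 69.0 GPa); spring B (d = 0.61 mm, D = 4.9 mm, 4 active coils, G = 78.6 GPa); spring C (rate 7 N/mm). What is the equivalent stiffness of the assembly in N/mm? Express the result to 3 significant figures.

k_A = Gd⁴/(8D³N_a) = (69.0×10³)(0.86⁴)/(8·5.1³·9) = 3.9518 N/mm
k_B = Gd⁴/(8D³N_a) = (78.6×10³)(0.61⁴)/(8·4.9³·4) = 2.8907 N/mm
Series: 1/k_eq = 1/3.9518 + 1/2.8907 + 1/7 = 0.74184; k_eq = 1.348 N/mm

1.35 N/mm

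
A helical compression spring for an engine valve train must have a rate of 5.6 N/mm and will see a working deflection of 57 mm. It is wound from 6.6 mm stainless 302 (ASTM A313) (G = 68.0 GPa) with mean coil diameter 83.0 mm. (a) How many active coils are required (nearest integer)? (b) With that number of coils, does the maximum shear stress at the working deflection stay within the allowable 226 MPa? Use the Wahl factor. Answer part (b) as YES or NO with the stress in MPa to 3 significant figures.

(a) 5 coils; (b) NO, τ_max = 263 MPa

N_a = Gd⁴/(8D³k) = (68.0×10³)(6.6⁴)/(8·83.0³·5.6) = 5.037 → N_a = 5
Actual rate k = Gd⁴/(8D³·5) = 5.6414 N/mm
Working load F = kδ = 5.6414·57 = 321.56 N
C = 83.0/6.6 = 12.5758; K_W = (4C−1)/(4C−4)+0.615/C = 1.1137
τ_max = K_W·8FD/(πd³) = 1.1137·236.4 = 263.28 MPa
τ_max > 226 MPa → exceeds allowable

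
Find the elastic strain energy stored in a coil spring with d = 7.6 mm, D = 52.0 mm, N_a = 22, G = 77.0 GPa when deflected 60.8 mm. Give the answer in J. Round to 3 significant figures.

k = Gd⁴/(8D³N_a) = (77.0×10³)(7.6⁴)/(8·52.0³·22) = 10.381 N/mm
U = ½kδ² = 0.5 × 10.381 × 60.8² = 19187 N·mm = 19.187 J

19.2 J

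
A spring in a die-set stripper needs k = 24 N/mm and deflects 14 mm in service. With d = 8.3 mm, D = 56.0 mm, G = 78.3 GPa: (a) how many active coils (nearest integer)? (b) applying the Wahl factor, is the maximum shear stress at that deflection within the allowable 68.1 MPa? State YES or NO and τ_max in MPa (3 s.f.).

N_a = Gd⁴/(8D³k) = (78.3×10³)(8.3⁴)/(8·56.0³·24) = 11.02 → N_a = 11
Actual rate k = Gd⁴/(8D³·11) = 24.045 N/mm
Working load F = kδ = 24.045·14 = 336.63 N
C = 56.0/8.3 = 6.7470; K_W = (4C−1)/(4C−4)+0.615/C = 1.2217
τ_max = K_W·8FD/(πd³) = 1.2217·83.956 = 102.56 MPa
τ_max > 68.1 MPa → exceeds allowable

(a) 11 coils; (b) NO, τ_max = 103 MPa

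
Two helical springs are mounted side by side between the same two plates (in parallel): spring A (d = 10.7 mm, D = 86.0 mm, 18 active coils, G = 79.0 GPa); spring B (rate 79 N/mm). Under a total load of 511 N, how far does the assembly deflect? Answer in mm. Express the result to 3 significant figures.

5.66 mm

k_A = Gd⁴/(8D³N_a) = (79.0×10³)(10.7⁴)/(8·86.0³·18) = 11.306 N/mm
Parallel: k_eq = 11.306 + 79 = 90.306 N/mm
δ = F/k_eq = 511/90.306 = 5.6585 mm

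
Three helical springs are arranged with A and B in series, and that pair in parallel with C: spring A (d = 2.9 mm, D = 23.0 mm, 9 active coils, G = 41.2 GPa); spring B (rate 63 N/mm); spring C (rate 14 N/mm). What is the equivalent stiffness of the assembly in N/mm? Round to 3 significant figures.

17.2 N/mm

k_A = Gd⁴/(8D³N_a) = (41.2×10³)(2.9⁴)/(8·23.0³·9) = 3.3264 N/mm
Springs A,B series: k_AB = 1/(1/3.3264+1/63) = 3.1596 N/mm; parallel with C: k_eq = 3.1596+14 = 17.16 N/mm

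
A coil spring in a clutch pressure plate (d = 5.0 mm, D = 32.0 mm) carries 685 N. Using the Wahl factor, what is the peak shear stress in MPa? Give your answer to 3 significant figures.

551 MPa

Spring index C = D/d = 32.0/5.0 = 6.4000
K_W = (4C−1)/(4C−4) + 0.615/C = 24.600/21.600 + 0.0961 = 1.2350
τ₀ = 8FD/(πd³) = 8·685·32.0/(π·5.0³) = 175360/392.7 = 446.55 MPa
τ_max = K·τ₀ = 1.2350 × 446.55 = 551.48 MPa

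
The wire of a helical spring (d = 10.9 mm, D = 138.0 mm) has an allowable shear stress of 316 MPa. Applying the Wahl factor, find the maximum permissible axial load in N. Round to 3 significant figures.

C = D/d = 138.0/10.9 = 12.6606
K_W = (4C−1)/(4C−4) + 0.615/C = 49.642/46.642 + 0.0486 = 1.1129
τ_max = K·8FD/(πd³) → F_max = τ_allow·πd³/(8DK)
F_max = 316·π·10.9³/(8·138.0·1.1129) = 1.2856e+06/1228.6 = 1046.4 N

1050 N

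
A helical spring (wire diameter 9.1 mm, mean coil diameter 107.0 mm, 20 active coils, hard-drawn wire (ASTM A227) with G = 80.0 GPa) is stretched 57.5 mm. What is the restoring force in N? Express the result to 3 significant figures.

161 N

k = Gd⁴/(8D³N_a) = (80.0×10³)(9.1⁴)/(8·107.0³·20) = 2.7989 N/mm
F = k·δ = 2.7989 × 57.5 = 160.94 N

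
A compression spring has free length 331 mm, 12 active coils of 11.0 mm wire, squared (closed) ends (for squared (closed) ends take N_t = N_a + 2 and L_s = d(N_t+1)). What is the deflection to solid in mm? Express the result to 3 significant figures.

166 mm

N_t = 14; L_s = 11.0·15 = 165 mm
δ_solid = L₀ − L_s = 331 − 165 = 166 mm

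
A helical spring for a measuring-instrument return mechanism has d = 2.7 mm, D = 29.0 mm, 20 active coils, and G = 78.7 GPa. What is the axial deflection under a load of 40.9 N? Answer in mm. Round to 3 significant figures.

38.2 mm

k = Gd⁴/(8D³N_a) = (78.7×10³)(2.7⁴)/(8·29.0³·20) = 1.0718 N/mm
δ = F/k = 40.9 / 1.0718 = 38.16 mm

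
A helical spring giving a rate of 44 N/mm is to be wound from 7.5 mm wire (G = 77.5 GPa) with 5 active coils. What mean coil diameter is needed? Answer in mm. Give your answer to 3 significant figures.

51.8 mm

D = (Gd⁴/(8N_a·k))^(1/3) = (77.5×10³·7.5⁴/(8·5·44))^(1/3)
  = (139327)^(1/3) = 51.8416 mm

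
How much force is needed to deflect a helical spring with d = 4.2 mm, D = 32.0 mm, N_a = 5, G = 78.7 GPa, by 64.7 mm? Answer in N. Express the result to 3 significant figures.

k = Gd⁴/(8D³N_a) = (78.7×10³)(4.2⁴)/(8·32.0³·5) = 18.684 N/mm
F = k·δ = 18.684 × 64.7 = 1208.8 N

1210 N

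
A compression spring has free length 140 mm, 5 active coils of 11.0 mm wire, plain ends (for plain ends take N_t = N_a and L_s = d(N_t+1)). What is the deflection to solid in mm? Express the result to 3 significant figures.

N_t = 5; L_s = 11.0·6 = 66 mm
δ_solid = L₀ − L_s = 140 − 66 = 74 mm

74.0 mm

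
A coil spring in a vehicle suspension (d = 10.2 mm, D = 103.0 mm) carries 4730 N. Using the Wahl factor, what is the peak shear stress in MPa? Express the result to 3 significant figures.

Spring index C = D/d = 103.0/10.2 = 10.0980
K_W = (4C−1)/(4C−4) + 0.615/C = 39.392/36.392 + 0.0609 = 1.1433
τ₀ = 8FD/(πd³) = 8·4730·103.0/(π·10.2³) = 3.89752e+06/3333.9 = 1169.1 MPa
τ_max = K·τ₀ = 1.1433 × 1169.1 = 1336.6 MPa

1340 MPa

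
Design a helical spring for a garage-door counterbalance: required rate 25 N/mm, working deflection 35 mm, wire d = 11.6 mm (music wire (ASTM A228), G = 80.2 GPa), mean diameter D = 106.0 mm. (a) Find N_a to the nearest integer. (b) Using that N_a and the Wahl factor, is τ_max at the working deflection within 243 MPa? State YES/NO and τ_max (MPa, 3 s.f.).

N_a = Gd⁴/(8D³k) = (80.2×10³)(11.6⁴)/(8·106.0³·25) = 6.096 → N_a = 6
Actual rate k = Gd⁴/(8D³·6) = 25.401 N/mm
Working load F = kδ = 25.401·35 = 889.03 N
C = 106.0/11.6 = 9.1379; K_W = (4C−1)/(4C−4)+0.615/C = 1.1595
τ_max = K_W·8FD/(πd³) = 1.1595·153.74 = 178.26 MPa
τ_max ≤ 243 MPa → acceptable

(a) 6 coils; (b) YES, τ_max = 178 MPa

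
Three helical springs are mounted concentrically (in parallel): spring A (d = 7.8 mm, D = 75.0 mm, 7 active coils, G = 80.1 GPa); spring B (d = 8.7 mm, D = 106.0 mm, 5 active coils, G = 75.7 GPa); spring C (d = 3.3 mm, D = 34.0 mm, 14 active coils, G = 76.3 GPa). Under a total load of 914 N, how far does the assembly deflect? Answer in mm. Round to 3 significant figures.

38.6 mm

k_A = Gd⁴/(8D³N_a) = (80.1×10³)(7.8⁴)/(8·75.0³·7) = 12.55 N/mm
k_B = Gd⁴/(8D³N_a) = (75.7×10³)(8.7⁴)/(8·106.0³·5) = 9.1032 N/mm
k_C = Gd⁴/(8D³N_a) = (76.3×10³)(3.3⁴)/(8·34.0³·14) = 2.0555 N/mm
Parallel: k_eq = 12.55 + 9.1032 + 2.0555 = 23.709 N/mm
δ = F/k_eq = 914/23.709 = 38.551 mm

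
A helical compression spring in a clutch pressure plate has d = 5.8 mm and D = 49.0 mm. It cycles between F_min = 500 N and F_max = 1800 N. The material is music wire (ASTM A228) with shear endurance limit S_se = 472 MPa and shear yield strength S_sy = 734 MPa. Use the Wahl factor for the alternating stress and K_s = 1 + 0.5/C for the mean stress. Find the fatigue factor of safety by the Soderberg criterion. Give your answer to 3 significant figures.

0.477

C = D/d = 49.0/5.8 = 8.4483; K_W = (4C−1)/(4C−4)+0.615/C = 1.1735; K_s = 1+0.5/C = 1.0592
F_a = (F_max−F_min)/2 = 650 N; F_m = (F_max+F_min)/2 = 1150 N
τ_a = K_W·8F_aD/(πd³) = 1.1735 × 415.69 = 487.8 MPa
τ_m = K_s·8F_mD/(πd³) = 1.0592 × 735.44 = 778.97 MPa
Soderberg: 1/n_f = τ_a/S_se + τ_m/S_sy = 487.8/472 + 778.97/734 = 1.03348 + 1.06127 = 2.0948
n_f = 1/2.0948 = 0.4774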